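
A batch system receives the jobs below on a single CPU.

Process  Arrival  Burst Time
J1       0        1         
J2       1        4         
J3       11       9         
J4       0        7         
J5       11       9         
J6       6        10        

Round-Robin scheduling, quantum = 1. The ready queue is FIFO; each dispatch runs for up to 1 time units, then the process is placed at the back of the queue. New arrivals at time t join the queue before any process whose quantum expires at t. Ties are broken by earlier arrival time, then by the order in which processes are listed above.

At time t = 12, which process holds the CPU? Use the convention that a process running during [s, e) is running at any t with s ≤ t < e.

J3

Timeline: | J1 0-1 | J4 1-2 | J2 2-3 | J4 3-4 | J2 4-5 | J4 5-6 | J2 6-7 | J6 7-8 | J4 8-9 | J2 9-10 | J6 10-11 | J4 11-12 | J3 12-13 | J5 13-14 | J6 14-15 | J4 15-16 | J3 16-17 | J5 17-18 | J6 18-19 | J4 19-20 | J3 20-21 | J5 21-22 | J6 22-23 | J3 23-24 | J5 24-25 | J6 25-26 | J3 26-27 | J5 27-28 | J6 28-29 | J3 29-30 | J5 30-31 | J6 31-32 | J3 32-33 | J5 33-34 | J6 34-35 | J3 35-36 | J5 36-37 | J6 37-38 | J3 38-39 | J5 39-40 |
Completion: J1=1  J2=10  J3=39  J4=20  J5=40  J6=38
Turnaround (C−A): J1=1  J2=9  J3=28  J4=20  J5=29  J6=32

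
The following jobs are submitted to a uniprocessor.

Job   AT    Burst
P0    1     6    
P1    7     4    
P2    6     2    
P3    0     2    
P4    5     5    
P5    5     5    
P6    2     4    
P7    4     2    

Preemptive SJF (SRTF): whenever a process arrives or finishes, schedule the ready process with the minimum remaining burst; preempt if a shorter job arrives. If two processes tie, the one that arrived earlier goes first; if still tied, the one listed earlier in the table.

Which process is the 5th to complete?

P1

Timeline: | P3 0-2 | P6 2-6 | P7 6-8 | P2 8-10 | P1 10-14 | P4 14-19 | P5 19-24 | P0 24-30 |
Completion: P0=30  P1=14  P2=10  P3=2  P4=19  P5=24  P6=6  P7=8
Turnaround (C−A): P0=29  P1=7  P2=4  P3=2  P4=14  P5=19  P6=4  P7=4
Finish order: P3 → P6 → P7 → P2 → P1 → P4 → P5 → P0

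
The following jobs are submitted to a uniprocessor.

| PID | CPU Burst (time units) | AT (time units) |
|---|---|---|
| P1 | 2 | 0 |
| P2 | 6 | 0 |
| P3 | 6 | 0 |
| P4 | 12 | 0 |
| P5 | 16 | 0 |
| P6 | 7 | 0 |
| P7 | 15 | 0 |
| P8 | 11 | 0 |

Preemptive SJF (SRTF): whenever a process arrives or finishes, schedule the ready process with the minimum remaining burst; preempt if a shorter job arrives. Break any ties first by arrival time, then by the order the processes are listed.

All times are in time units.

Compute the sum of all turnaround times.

Gantt: | P1 0-2 | P2 2-8 | P3 8-14 | P6 14-21 | P8 21-32 | P4 32-44 | P7 44-59 | P5 59-75 |
Completion: P1=2  P2=8  P3=14  P4=44  P5=75  P6=21  P7=59  P8=32
Turnaround = completion − arrival: P1=2, P2=8, P3=14, P4=44, P5=75, P6=21, P7=59, P8=32
Total turnaround = 2 + 8 + 14 + 44 + 75 + 21 + 59 + 32 = 255

255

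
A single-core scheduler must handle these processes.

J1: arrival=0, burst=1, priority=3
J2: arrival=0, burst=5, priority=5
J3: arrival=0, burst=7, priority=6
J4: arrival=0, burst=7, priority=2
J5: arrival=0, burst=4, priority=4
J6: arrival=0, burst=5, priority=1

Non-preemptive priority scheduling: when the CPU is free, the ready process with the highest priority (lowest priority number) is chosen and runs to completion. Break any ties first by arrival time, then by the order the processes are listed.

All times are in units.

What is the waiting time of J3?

Timeline: | J6 0-5 | J4 5-12 | J1 12-13 | J5 13-17 | J2 17-22 | J3 22-29 |
Completion: J1=13  J2=22  J3=29  J4=12  J5=17  J6=5
Waiting(J3) = turnaround − burst = 29 − 7 = 22

22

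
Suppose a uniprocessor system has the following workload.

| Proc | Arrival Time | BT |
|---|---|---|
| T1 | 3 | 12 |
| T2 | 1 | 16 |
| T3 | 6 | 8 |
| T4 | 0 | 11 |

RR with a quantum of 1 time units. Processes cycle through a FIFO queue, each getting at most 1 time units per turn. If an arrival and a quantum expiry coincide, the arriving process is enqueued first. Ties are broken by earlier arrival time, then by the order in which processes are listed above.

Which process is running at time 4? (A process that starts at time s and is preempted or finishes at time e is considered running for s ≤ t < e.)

T1

Gantt: | T4 0-1 | T2 1-2 | T4 2-3 | T2 3-4 | T1 4-5 | T4 5-6 | T2 6-7 | T1 7-8 | T3 8-9 | T4 9-10 | T2 10-11 | T1 11-12 | T3 12-13 | T4 13-14 | T2 14-15 | T1 15-16 | T3 16-17 | T4 17-18 | T2 18-19 | T1 19-20 | T3 20-21 | T4 21-22 | T2 22-23 | T1 23-24 | T3 24-25 | T4 25-26 | T2 26-27 | T1 27-28 | T3 28-29 | T4 29-30 | T2 30-31 | T1 31-32 | T3 32-33 | T4 33-34 | T2 34-35 | T1 35-36 | T3 36-37 | T4 37-38 | T2 38-39 | T1 39-40 | T2 40-41 | T1 41-42 | T2 42-43 | T1 43-44 | T2 44-47 |
Completion: T1=44  T2=47  T3=37  T4=38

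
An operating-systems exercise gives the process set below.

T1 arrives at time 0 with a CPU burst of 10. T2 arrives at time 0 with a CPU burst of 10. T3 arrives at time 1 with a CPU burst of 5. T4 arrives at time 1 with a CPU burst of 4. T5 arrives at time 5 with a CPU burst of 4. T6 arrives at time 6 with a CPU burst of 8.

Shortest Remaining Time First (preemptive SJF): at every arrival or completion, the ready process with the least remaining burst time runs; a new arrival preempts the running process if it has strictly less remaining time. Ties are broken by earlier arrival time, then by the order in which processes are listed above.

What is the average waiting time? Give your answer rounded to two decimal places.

Schedule: | T1 0-1 | T4 1-5 | T5 5-9 | T3 9-14 | T6 14-22 | T1 22-31 | T2 31-41 |
Completion: T1=31  T2=41  T3=14  T4=5  T5=9  T6=22
Turnaround (C−A): T1=31  T2=41  T3=13  T4=4  T5=4  T6=16
Waiting times: T1=21, T2=31, T3=8, T4=0, T5=0, T6=8
Average waiting = (21+31+8+0+0+8) / 6 = 68/6 = 11.33

11.33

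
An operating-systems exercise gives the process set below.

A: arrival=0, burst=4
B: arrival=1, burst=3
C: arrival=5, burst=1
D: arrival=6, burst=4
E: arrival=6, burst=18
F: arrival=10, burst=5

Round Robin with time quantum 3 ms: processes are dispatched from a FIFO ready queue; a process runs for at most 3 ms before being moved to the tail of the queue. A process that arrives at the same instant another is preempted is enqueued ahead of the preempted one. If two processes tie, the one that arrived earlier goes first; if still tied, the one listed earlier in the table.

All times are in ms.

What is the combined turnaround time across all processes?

69

Gantt: | A 0-3 | B 3-6 | A 6-7 | C 7-8 | D 8-11 | E 11-14 | F 14-17 | D 17-18 | E 18-21 | F 21-23 | E 23-35 |
Completion: A=7  B=6  C=8  D=18  E=35  F=23
Turnaround (C−A): A=7  B=5  C=3  D=12  E=29  F=13
Turnaround = completion − arrival: A=7, B=5, C=3, D=12, E=29, F=13
Total turnaround = 7 + 5 + 3 + 12 + 29 + 13 = 69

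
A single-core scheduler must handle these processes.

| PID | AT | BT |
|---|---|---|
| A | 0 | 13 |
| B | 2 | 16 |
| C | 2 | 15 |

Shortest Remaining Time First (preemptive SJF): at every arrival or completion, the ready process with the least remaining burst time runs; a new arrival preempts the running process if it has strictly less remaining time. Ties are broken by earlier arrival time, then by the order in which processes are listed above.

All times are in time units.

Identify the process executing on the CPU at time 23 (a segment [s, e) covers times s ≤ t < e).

Timeline: | A 0-13 | C 13-28 | B 28-44 |
Completion: A=13  B=44  C=28

C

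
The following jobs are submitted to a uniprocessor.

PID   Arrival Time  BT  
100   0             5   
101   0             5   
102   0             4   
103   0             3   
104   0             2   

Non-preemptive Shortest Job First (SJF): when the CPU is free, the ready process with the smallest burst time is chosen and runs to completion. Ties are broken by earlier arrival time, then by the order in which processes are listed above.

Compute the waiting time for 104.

0

Timeline: | 104 0-2 | 103 2-5 | 102 5-9 | 100 9-14 | 101 14-19 |
Completion: 100=14  101=19  102=9  103=5  104=2
Waiting(104) = turnaround − burst = 2 − 2 = 0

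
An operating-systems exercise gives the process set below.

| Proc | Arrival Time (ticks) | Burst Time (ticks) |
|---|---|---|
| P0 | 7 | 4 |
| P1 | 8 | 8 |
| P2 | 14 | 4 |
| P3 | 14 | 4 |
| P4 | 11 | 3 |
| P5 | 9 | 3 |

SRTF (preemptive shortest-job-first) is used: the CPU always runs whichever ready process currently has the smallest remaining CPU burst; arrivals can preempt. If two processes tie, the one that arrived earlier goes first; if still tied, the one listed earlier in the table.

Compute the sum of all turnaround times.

Gantt: | idle 0-7 | P0 7-11 | P5 11-14 | P4 14-17 | P2 17-21 | P3 21-25 | P1 25-33 |
Completion: P0=11  P1=33  P2=21  P3=25  P4=17  P5=14
Turnaround (C−A): P0=4  P1=25  P2=7  P3=11  P4=6  P5=5
Turnaround = completion − arrival: P0=4, P1=25, P2=7, P3=11, P4=6, P5=5
Total turnaround = 4 + 25 + 7 + 11 + 6 + 5 = 58

58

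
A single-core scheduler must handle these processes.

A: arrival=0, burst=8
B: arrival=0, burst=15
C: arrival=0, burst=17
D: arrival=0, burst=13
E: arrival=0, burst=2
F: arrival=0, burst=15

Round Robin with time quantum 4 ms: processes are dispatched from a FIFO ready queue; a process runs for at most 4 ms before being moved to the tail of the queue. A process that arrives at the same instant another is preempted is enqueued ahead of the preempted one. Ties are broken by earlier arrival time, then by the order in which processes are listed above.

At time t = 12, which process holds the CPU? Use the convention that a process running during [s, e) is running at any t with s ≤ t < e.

D

Gantt: | A 0-4 | B 4-8 | C 8-12 | D 12-16 | E 16-18 | F 18-22 | A 22-26 | B 26-30 | C 30-34 | D 34-38 | F 38-42 | B 42-46 | C 46-50 | D 50-54 | F 54-58 | B 58-61 | C 61-65 | D 65-66 | F 66-69 | C 69-70 |
Completion: A=26  B=61  C=70  D=66  E=18  F=69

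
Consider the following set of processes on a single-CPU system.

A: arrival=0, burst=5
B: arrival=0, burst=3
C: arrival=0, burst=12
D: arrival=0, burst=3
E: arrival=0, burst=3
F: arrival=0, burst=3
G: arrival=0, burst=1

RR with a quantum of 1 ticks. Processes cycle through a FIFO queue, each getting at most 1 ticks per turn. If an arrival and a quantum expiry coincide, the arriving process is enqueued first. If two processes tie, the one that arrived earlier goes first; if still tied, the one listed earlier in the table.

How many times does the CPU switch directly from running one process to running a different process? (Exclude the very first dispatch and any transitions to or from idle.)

Schedule: | A 0-1 | B 1-2 | C 2-3 | D 3-4 | E 4-5 | F 5-6 | G 6-7 | A 7-8 | B 8-9 | C 9-10 | D 10-11 | E 11-12 | F 12-13 | A 13-14 | B 14-15 | C 15-16 | D 16-17 | E 17-18 | F 18-19 | A 19-20 | C 20-21 | A 21-22 | C 22-30 |
Completion: A=22  B=15  C=30  D=17  E=18  F=19  G=7
Turnaround (C−A): A=22  B=15  C=30  D=17  E=18  F=19  G=7

22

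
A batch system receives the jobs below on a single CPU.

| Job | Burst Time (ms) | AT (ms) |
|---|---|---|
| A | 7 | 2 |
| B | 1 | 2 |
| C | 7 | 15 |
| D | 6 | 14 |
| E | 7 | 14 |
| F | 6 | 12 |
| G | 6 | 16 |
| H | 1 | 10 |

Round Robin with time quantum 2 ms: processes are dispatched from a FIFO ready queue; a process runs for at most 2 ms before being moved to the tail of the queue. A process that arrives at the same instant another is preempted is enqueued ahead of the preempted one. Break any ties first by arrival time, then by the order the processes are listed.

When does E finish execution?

43

Gantt: | idle 0-2 | A 2-4 | B 4-5 | A 5-10 | H 10-11 | idle 11-12 | F 12-14 | D 14-16 | E 16-18 | F 18-20 | C 20-22 | G 22-24 | D 24-26 | E 26-28 | F 28-30 | C 30-32 | G 32-34 | D 34-36 | E 36-38 | C 38-40 | G 40-42 | E 42-43 | C 43-44 |
Completion: A=10  B=5  C=44  D=36  E=43  F=30  G=42  H=11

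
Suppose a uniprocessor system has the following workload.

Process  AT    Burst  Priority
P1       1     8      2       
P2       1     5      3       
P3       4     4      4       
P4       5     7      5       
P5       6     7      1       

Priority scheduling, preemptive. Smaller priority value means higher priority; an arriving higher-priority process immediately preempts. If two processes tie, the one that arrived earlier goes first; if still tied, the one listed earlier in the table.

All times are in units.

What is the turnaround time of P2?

Gantt: | idle 0-1 | P1 1-6 | P5 6-13 | P1 13-16 | P2 16-21 | P3 21-25 | P4 25-32 |
Completion: P1=16  P2=21  P3=25  P4=32  P5=13
Turnaround (C−A): P1=15  P2=20  P3=21  P4=27  P5=7
Turnaround(P2) = completion − arrival = 21 − 1 = 20

20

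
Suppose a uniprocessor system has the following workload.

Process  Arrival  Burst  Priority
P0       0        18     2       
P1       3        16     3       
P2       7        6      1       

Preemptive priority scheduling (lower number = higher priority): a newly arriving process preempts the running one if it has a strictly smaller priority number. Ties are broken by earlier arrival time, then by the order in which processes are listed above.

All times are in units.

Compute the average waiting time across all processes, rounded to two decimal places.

Schedule: | P0 0-7 | P2 7-13 | P0 13-24 | P1 24-40 |
Completion: P0=24  P1=40  P2=13
Turnaround (C−A): P0=24  P1=37  P2=6
Waiting times: P0=6, P1=21, P2=0
Average waiting = (6+21+0) / 3 = 27/3 = 9.00

9.00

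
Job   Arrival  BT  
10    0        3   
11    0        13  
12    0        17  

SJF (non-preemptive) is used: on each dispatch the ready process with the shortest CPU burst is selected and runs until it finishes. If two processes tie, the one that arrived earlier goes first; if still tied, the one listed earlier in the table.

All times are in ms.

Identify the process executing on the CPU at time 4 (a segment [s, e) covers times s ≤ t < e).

11

Timeline: | 10 0-3 | 11 3-16 | 12 16-33 |
Completion: 10=3  11=16  12=33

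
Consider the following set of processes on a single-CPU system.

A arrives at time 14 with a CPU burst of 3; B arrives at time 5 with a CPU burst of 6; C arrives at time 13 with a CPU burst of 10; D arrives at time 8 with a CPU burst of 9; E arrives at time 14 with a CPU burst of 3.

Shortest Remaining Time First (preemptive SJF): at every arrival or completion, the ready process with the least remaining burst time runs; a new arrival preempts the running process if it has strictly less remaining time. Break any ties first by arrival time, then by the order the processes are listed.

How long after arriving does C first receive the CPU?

13

Gantt: | idle 0-5 | B 5-11 | D 11-14 | A 14-17 | E 17-20 | D 20-26 | C 26-36 |
Completion: A=17  B=11  C=36  D=26  E=20
Turnaround (C−A): A=3  B=6  C=23  D=18  E=6
Response(C) = first start − arrival = 26 − 13 = 13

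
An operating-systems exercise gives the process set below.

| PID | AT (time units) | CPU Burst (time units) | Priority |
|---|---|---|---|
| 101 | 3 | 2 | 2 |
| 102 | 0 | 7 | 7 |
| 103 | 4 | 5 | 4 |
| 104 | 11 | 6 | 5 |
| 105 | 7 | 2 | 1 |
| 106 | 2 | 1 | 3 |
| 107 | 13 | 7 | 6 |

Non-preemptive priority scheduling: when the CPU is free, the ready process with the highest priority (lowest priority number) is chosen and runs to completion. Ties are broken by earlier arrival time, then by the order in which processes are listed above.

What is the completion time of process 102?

Timeline: | 102 0-7 | 105 7-9 | 101 9-11 | 106 11-12 | 103 12-17 | 104 17-23 | 107 23-30 |
Completion: 101=11  102=7  103=17  104=23  105=9  106=12  107=30
Turnaround (C−A): 101=8  102=7  103=13  104=12  105=2  106=10  107=17

7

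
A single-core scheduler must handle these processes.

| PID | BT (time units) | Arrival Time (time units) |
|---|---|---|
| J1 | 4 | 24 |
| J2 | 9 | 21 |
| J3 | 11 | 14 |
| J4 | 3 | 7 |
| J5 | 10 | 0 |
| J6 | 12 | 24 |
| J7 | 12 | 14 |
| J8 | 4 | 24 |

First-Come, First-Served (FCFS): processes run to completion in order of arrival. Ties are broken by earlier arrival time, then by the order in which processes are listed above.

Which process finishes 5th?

J2

Timeline: | J5 0-10 | J4 10-13 | idle 13-14 | J3 14-25 | J7 25-37 | J2 37-46 | J1 46-50 | J6 50-62 | J8 62-66 |
Completion: J1=50  J2=46  J3=25  J4=13  J5=10  J6=62  J7=37  J8=66
Finish order: J5 → J4 → J3 → J7 → J2 → J1 → J6 → J8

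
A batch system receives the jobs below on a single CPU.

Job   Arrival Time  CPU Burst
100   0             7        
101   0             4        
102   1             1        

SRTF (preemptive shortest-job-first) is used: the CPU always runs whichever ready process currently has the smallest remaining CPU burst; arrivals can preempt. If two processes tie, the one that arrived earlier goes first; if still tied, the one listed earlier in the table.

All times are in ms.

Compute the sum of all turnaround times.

Gantt: | 101 0-1 | 102 1-2 | 101 2-5 | 100 5-12 |
Completion: 100=12  101=5  102=2
Turnaround = completion − arrival: 100=12, 101=5, 102=1
Total turnaround = 12 + 5 + 1 = 18

18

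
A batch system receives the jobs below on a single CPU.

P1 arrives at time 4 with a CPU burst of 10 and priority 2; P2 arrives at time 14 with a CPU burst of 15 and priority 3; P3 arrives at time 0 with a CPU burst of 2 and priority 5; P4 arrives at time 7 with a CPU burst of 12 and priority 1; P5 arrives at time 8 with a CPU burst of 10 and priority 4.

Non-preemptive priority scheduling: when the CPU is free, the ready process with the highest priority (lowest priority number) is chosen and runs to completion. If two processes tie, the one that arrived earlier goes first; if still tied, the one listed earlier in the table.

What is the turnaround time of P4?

Gantt: | P3 0-2 | idle 2-4 | P1 4-14 | P4 14-26 | P2 26-41 | P5 41-51 |
Completion: P1=14  P2=41  P3=2  P4=26  P5=51
Turnaround (C−A): P1=10  P2=27  P3=2  P4=19  P5=43
Turnaround(P4) = completion − arrival = 26 − 7 = 19

19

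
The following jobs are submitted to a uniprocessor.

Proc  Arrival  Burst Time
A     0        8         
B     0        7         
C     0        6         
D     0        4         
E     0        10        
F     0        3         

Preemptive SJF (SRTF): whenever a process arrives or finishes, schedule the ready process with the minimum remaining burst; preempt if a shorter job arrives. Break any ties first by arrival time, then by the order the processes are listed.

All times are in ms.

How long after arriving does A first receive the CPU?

20

Schedule: | F 0-3 | D 3-7 | C 7-13 | B 13-20 | A 20-28 | E 28-38 |
Completion: A=28  B=20  C=13  D=7  E=38  F=3
Response(A) = first start − arrival = 20 − 0 = 20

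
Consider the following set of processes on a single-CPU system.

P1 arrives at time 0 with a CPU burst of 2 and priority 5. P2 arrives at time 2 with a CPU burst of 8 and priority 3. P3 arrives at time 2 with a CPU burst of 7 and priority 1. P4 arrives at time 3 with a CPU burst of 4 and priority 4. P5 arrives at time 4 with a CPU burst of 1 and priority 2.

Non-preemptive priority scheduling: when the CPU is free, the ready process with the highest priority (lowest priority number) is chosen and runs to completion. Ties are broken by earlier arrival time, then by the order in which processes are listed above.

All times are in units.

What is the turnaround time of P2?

16

Timeline: | P1 0-2 | P3 2-9 | P5 9-10 | P2 10-18 | P4 18-22 |
Completion: P1=2  P2=18  P3=9  P4=22  P5=10
Turnaround(P2) = completion − arrival = 18 − 2 = 16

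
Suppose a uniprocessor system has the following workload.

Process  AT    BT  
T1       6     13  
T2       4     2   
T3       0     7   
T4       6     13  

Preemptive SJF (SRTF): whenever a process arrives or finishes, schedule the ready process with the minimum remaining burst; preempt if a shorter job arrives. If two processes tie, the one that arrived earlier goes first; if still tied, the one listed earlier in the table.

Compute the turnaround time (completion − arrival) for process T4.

29

Schedule: | T3 0-4 | T2 4-6 | T3 6-9 | T1 9-22 | T4 22-35 |
Completion: T1=22  T2=6  T3=9  T4=35
Turnaround (C−A): T1=16  T2=2  T3=9  T4=29
Turnaround(T4) = completion − arrival = 35 − 6 = 29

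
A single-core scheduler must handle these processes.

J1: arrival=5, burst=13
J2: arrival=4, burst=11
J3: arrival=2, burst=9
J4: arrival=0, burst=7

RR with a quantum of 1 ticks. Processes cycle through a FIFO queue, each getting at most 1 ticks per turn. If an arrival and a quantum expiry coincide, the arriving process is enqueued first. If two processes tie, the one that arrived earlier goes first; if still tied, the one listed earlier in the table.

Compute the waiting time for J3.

19

Timeline: | J4 0-2 | J3 2-3 | J4 3-4 | J3 4-5 | J2 5-6 | J4 6-7 | J1 7-8 | J3 8-9 | J2 9-10 | J4 10-11 | J1 11-12 | J3 12-13 | J2 13-14 | J4 14-15 | J1 15-16 | J3 16-17 | J2 17-18 | J4 18-19 | J1 19-20 | J3 20-21 | J2 21-22 | J1 22-23 | J3 23-24 | J2 24-25 | J1 25-26 | J3 26-27 | J2 27-28 | J1 28-29 | J3 29-30 | J2 30-31 | J1 31-32 | J2 32-33 | J1 33-34 | J2 34-35 | J1 35-36 | J2 36-37 | J1 37-40 |
Completion: J1=40  J2=37  J3=30  J4=19
Turnaround (C−A): J1=35  J2=33  J3=28  J4=19
Waiting(J3) = turnaround − burst = 28 − 9 = 19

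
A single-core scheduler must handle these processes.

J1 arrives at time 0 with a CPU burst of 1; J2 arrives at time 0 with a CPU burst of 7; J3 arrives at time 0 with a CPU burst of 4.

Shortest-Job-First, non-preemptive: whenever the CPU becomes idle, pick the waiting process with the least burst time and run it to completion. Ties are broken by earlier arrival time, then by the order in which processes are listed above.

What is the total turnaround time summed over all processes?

18

Schedule: | J1 0-1 | J3 1-5 | J2 5-12 |
Completion: J1=1  J2=12  J3=5
Turnaround = completion − arrival: J1=1, J2=12, J3=5
Total turnaround = 1 + 12 + 5 = 18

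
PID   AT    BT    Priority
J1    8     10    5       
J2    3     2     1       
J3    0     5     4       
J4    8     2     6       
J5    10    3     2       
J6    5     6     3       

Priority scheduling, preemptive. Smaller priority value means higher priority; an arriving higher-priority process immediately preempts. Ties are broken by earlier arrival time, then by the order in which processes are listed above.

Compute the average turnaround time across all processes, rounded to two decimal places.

Timeline: | J3 0-3 | J2 3-5 | J6 5-10 | J5 10-13 | J6 13-14 | J3 14-16 | J1 16-26 | J4 26-28 |
Completion: J1=26  J2=5  J3=16  J4=28  J5=13  J6=14
Turnaround (C−A): J1=18  J2=2  J3=16  J4=20  J5=3  J6=9
Turnaround times: J1=18, J2=2, J3=16, J4=20, J5=3, J6=9
Average turnaround = (18+2+16+20+3+9) / 6 = 68/6 = 11.33

11.33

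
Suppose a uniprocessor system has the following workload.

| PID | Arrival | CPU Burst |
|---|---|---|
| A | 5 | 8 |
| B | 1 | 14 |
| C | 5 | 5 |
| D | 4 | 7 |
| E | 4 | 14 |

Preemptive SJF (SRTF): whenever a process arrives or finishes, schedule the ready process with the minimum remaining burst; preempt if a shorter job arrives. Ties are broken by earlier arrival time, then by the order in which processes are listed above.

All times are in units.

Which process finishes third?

Timeline: | idle 0-1 | B 1-4 | D 4-5 | C 5-10 | D 10-16 | A 16-24 | B 24-35 | E 35-49 |
Completion: A=24  B=35  C=10  D=16  E=49
Finish order: C → D → A → B → E

A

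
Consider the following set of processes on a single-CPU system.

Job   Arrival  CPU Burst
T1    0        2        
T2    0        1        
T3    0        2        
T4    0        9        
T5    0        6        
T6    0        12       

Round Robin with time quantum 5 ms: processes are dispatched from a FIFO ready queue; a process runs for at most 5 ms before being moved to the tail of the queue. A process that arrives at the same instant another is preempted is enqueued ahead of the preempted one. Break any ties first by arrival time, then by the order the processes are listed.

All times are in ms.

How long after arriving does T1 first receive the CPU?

Schedule: | T1 0-2 | T2 2-3 | T3 3-5 | T4 5-10 | T5 10-15 | T6 15-20 | T4 20-24 | T5 24-25 | T6 25-32 |
Completion: T1=2  T2=3  T3=5  T4=24  T5=25  T6=32
Turnaround (C−A): T1=2  T2=3  T3=5  T4=24  T5=25  T6=32
Response(T1) = first start − arrival = 0 − 0 = 0

0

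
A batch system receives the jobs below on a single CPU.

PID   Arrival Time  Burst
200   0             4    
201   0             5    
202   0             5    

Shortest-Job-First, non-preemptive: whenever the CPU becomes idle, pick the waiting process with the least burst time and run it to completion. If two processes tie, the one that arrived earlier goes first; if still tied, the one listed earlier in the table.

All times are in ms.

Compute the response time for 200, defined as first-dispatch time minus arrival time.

Schedule: | 200 0-4 | 201 4-9 | 202 9-14 |
Completion: 200=4  201=9  202=14
Response(200) = first start − arrival = 0 − 0 = 0

0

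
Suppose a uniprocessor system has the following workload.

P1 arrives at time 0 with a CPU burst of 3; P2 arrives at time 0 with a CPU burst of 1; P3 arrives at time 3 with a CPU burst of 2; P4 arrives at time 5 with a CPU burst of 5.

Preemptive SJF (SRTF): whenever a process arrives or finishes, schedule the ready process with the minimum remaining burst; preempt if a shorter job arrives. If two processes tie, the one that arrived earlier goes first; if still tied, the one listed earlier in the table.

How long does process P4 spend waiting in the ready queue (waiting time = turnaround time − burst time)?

1

Schedule: | P2 0-1 | P1 1-4 | P3 4-6 | P4 6-11 |
Completion: P1=4  P2=1  P3=6  P4=11
Turnaround (C−A): P1=4  P2=1  P3=3  P4=6
Waiting(P4) = turnaround − burst = 6 − 5 = 1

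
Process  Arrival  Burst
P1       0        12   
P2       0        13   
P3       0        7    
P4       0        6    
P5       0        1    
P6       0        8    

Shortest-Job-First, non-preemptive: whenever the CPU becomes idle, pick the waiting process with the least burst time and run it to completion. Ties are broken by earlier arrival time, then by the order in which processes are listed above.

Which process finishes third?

Gantt: | P5 0-1 | P4 1-7 | P3 7-14 | P6 14-22 | P1 22-34 | P2 34-47 |
Completion: P1=34  P2=47  P3=14  P4=7  P5=1  P6=22
Finish order: P5 → P4 → P3 → P6 → P1 → P2

P3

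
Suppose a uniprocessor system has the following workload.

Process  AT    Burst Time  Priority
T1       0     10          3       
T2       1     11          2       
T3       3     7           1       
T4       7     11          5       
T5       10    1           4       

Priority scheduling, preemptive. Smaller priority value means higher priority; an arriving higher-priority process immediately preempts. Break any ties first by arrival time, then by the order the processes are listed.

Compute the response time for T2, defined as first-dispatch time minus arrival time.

Schedule: | T1 0-1 | T2 1-3 | T3 3-10 | T2 10-19 | T1 19-28 | T5 28-29 | T4 29-40 |
Completion: T1=28  T2=19  T3=10  T4=40  T5=29
Turnaround (C−A): T1=28  T2=18  T3=7  T4=33  T5=19
Response(T2) = first start − arrival = 1 − 1 = 0

0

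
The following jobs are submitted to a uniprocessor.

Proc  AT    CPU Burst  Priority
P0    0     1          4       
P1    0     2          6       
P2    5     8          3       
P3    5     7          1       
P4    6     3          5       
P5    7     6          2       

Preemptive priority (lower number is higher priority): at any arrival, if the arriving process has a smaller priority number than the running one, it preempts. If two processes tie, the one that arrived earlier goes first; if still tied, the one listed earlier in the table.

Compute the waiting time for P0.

0

Schedule: | P0 0-1 | P1 1-3 | idle 3-5 | P3 5-12 | P5 12-18 | P2 18-26 | P4 26-29 |
Completion: P0=1  P1=3  P2=26  P3=12  P4=29  P5=18
Turnaround (C−A): P0=1  P1=3  P2=21  P3=7  P4=23  P5=11
Waiting(P0) = turnaround − burst = 1 − 1 = 0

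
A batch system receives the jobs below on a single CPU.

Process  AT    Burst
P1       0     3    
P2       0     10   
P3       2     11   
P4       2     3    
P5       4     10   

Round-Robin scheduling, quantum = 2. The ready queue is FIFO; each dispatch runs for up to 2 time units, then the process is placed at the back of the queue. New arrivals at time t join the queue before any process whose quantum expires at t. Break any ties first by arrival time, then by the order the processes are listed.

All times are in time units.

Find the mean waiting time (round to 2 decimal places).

Timeline: | P1 0-2 | P2 2-4 | P3 4-6 | P4 6-8 | P1 8-9 | P5 9-11 | P2 11-13 | P3 13-15 | P4 15-16 | P5 16-18 | P2 18-20 | P3 20-22 | P5 22-24 | P2 24-26 | P3 26-28 | P5 28-30 | P2 30-32 | P3 32-34 | P5 34-36 | P3 36-37 |
Completion: P1=9  P2=32  P3=37  P4=16  P5=36
Turnaround (C−A): P1=9  P2=32  P3=35  P4=14  P5=32
Waiting times: P1=6, P2=22, P3=24, P4=11, P5=22
Average waiting = (6+22+24+11+22) / 5 = 85/5 = 17.00

17.00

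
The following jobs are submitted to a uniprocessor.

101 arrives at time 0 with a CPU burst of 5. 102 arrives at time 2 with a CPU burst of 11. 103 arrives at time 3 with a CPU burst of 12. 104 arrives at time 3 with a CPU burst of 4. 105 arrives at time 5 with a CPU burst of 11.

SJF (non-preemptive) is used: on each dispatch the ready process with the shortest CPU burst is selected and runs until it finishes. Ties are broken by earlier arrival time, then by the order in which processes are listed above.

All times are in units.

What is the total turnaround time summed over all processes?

95

Schedule: | 101 0-5 | 104 5-9 | 102 9-20 | 105 20-31 | 103 31-43 |
Completion: 101=5  102=20  103=43  104=9  105=31
Turnaround = completion − arrival: 101=5, 102=18, 103=40, 104=6, 105=26
Total turnaround = 5 + 18 + 40 + 6 + 26 = 95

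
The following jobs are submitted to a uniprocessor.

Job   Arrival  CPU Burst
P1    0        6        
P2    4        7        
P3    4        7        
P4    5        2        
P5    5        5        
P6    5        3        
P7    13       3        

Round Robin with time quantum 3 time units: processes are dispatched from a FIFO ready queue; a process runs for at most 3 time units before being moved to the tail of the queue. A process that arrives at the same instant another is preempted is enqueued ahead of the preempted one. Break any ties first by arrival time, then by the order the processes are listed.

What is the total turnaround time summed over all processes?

129

Schedule: | P1 0-6 | P2 6-9 | P3 9-12 | P4 12-14 | P5 14-17 | P6 17-20 | P2 20-23 | P3 23-26 | P7 26-29 | P5 29-31 | P2 31-32 | P3 32-33 |
Completion: P1=6  P2=32  P3=33  P4=14  P5=31  P6=20  P7=29
Turnaround = completion − arrival: P1=6, P2=28, P3=29, P4=9, P5=26, P6=15, P7=16
Total turnaround = 6 + 28 + 29 + 9 + 26 + 15 + 16 = 129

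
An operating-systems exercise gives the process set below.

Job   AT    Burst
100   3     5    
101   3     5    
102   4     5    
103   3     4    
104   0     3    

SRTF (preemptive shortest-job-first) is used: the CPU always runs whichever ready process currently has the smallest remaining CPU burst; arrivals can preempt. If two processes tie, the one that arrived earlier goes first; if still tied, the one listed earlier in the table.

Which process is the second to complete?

Schedule: | 104 0-3 | 103 3-7 | 100 7-12 | 101 12-17 | 102 17-22 |
Completion: 100=12  101=17  102=22  103=7  104=3
Turnaround (C−A): 100=9  101=14  102=18  103=4  104=3
Finish order: 104 → 103 → 100 → 101 → 102

103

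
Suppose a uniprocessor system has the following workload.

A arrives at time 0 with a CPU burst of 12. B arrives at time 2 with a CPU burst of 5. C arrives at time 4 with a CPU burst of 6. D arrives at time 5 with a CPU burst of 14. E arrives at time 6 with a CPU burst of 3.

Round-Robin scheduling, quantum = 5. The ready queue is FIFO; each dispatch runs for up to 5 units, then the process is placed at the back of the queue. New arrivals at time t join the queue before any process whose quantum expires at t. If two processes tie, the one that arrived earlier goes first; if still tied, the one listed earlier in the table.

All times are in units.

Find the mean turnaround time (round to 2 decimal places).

Timeline: | A 0-5 | B 5-10 | C 10-15 | D 15-20 | A 20-25 | E 25-28 | C 28-29 | D 29-34 | A 34-36 | D 36-40 |
Completion: A=36  B=10  C=29  D=40  E=28
Turnaround (C−A): A=36  B=8  C=25  D=35  E=22
Turnaround times: A=36, B=8, C=25, D=35, E=22
Average turnaround = (36+8+25+35+22) / 5 = 126/5 = 25.20

25.20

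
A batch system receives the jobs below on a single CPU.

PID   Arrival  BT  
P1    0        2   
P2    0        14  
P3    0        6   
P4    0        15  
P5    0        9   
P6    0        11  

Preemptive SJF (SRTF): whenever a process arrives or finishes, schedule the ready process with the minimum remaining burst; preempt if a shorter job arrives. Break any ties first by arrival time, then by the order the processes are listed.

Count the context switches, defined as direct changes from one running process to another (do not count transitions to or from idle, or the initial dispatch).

5

Timeline: | P1 0-2 | P3 2-8 | P5 8-17 | P6 17-28 | P2 28-42 | P4 42-57 |
Completion: P1=2  P2=42  P3=8  P4=57  P5=17  P6=28
Turnaround (C−A): P1=2  P2=42  P3=8  P4=57  P5=17  P6=28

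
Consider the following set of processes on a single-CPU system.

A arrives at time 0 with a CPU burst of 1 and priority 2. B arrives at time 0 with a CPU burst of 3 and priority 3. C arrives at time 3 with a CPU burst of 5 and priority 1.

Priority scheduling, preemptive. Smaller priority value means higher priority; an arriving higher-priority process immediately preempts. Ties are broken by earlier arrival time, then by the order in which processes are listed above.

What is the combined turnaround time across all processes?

Timeline: | A 0-1 | B 1-3 | C 3-8 | B 8-9 |
Completion: A=1  B=9  C=8
Turnaround (C−A): A=1  B=9  C=5
Turnaround = completion − arrival: A=1, B=9, C=5
Total turnaround = 1 + 9 + 5 = 15

15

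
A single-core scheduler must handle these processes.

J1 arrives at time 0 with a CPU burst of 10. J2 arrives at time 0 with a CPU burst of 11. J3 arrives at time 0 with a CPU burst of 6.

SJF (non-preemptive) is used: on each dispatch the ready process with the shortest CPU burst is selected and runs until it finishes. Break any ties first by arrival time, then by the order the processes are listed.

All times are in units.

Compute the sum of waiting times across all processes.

22

Gantt: | J3 0-6 | J1 6-16 | J2 16-27 |
Completion: J1=16  J2=27  J3=6
Waiting = turnaround − burst: J1=6, J2=16, J3=0
Total waiting = 6 + 16 + 0 = 22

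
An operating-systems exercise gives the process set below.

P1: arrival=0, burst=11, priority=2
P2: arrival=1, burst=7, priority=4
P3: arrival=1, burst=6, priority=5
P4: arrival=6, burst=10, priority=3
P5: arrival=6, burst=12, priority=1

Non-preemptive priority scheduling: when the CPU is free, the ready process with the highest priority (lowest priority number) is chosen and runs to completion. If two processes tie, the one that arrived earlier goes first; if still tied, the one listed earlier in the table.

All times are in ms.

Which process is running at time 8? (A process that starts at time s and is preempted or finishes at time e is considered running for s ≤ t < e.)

P1

Schedule: | P1 0-11 | P5 11-23 | P4 23-33 | P2 33-40 | P3 40-46 |
Completion: P1=11  P2=40  P3=46  P4=33  P5=23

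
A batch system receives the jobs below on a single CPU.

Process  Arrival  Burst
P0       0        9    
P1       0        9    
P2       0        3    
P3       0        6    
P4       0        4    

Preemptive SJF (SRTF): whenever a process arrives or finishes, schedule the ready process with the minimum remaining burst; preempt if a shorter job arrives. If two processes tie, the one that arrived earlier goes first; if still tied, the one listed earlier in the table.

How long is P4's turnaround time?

Timeline: | P2 0-3 | P4 3-7 | P3 7-13 | P0 13-22 | P1 22-31 |
Completion: P0=22  P1=31  P2=3  P3=13  P4=7
Turnaround(P4) = completion − arrival = 7 − 0 = 7

7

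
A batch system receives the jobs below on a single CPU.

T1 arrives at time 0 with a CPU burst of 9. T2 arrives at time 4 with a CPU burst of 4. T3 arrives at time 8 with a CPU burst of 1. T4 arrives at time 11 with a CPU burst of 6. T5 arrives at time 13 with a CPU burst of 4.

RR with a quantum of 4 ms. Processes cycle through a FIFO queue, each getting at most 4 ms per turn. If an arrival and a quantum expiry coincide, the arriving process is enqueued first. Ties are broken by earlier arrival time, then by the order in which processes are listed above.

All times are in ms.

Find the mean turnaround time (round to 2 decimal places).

9.80

Gantt: | T1 0-4 | T2 4-8 | T1 8-12 | T3 12-13 | T4 13-17 | T1 17-18 | T5 18-22 | T4 22-24 |
Completion: T1=18  T2=8  T3=13  T4=24  T5=22
Turnaround (C−A): T1=18  T2=4  T3=5  T4=13  T5=9
Turnaround times: T1=18, T2=4, T3=5, T4=13, T5=9
Average turnaround = (18+4+5+13+9) / 5 = 49/5 = 9.80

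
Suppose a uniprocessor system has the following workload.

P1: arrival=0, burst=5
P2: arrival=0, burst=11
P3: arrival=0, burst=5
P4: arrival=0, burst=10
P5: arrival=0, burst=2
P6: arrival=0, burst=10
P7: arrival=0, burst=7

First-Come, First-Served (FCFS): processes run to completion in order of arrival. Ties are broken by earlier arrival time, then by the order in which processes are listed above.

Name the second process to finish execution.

P2

Gantt: | P1 0-5 | P2 5-16 | P3 16-21 | P4 21-31 | P5 31-33 | P6 33-43 | P7 43-50 |
Completion: P1=5  P2=16  P3=21  P4=31  P5=33  P6=43  P7=50
Turnaround (C−A): P1=5  P2=16  P3=21  P4=31  P5=33  P6=43  P7=50
Finish order: P1 → P2 → P3 → P4 → P5 → P6 → P7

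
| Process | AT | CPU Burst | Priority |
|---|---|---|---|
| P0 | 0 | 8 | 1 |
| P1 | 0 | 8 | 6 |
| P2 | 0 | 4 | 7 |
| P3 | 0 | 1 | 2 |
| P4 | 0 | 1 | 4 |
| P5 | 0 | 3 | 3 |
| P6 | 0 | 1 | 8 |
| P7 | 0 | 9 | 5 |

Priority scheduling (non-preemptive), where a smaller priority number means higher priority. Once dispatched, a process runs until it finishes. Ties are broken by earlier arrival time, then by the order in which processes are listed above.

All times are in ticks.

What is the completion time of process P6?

Timeline: | P0 0-8 | P3 8-9 | P5 9-12 | P4 12-13 | P7 13-22 | P1 22-30 | P2 30-34 | P6 34-35 |
Completion: P0=8  P1=30  P2=34  P3=9  P4=13  P5=12  P6=35  P7=22

35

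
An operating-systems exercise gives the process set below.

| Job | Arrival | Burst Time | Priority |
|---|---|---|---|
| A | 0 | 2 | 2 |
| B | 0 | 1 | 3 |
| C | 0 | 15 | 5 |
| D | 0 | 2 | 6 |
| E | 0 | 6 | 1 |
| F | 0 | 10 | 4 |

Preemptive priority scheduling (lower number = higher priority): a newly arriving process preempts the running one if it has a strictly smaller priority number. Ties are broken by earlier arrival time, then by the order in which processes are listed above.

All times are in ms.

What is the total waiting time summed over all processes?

76

Timeline: | E 0-6 | A 6-8 | B 8-9 | F 9-19 | C 19-34 | D 34-36 |
Completion: A=8  B=9  C=34  D=36  E=6  F=19
Waiting = turnaround − burst: A=6, B=8, C=19, D=34, E=0, F=9
Total waiting = 6 + 8 + 19 + 34 + 0 + 9 = 76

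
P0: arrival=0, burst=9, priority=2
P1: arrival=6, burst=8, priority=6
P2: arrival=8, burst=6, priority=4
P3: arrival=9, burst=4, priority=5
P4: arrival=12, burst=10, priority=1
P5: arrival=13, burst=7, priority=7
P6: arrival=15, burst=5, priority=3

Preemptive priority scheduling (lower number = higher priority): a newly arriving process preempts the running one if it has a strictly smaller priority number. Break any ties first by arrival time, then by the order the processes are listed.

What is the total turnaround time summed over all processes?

Schedule: | P0 0-9 | P2 9-12 | P4 12-22 | P6 22-27 | P2 27-30 | P3 30-34 | P1 34-42 | P5 42-49 |
Completion: P0=9  P1=42  P2=30  P3=34  P4=22  P5=49  P6=27
Turnaround = completion − arrival: P0=9, P1=36, P2=22, P3=25, P4=10, P5=36, P6=12
Total turnaround = 9 + 36 + 22 + 25 + 10 + 36 + 12 = 150

150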